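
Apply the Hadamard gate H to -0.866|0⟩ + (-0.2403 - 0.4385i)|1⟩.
(-0.7823 - 0.3101i)|0⟩ + (-0.4424 + 0.3101i)|1⟩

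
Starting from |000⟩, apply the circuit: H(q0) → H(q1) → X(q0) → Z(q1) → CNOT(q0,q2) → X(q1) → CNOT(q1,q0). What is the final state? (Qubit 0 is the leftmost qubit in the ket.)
-1/2|000⟩ + 1/2|011⟩ - 1/2|101⟩ + 1/2|110⟩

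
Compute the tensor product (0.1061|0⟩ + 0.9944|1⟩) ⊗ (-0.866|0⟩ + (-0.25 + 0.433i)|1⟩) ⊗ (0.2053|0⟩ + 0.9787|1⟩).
-0.01886|000⟩ - 0.08993|001⟩ + (-0.005446 + 0.009432i)|010⟩ + (-0.02596 + 0.04496i)|011⟩ - 0.1768|100⟩ - 0.8428|101⟩ + (-0.05104 + 0.0884i)|110⟩ + (-0.2433 + 0.4214i)|111⟩

amp(|b₁b₂…⟩) = product of the factor amplitudes for bits b₁, b₂, …; only kets whose every factor amplitude is nonzero survive.
|000⟩: (0.1061)(-0.866)(0.2053) = -0.01886
|001⟩: (0.1061)(-0.866)(0.9787) = -0.08993
|010⟩: (0.1061)(-0.25 + 0.433i)(0.2053) = (-0.005446 + 0.009432i)
|011⟩: (0.1061)(-0.25 + 0.433i)(0.9787) = (-0.02596 + 0.04496i)
|100⟩: (0.9944)(-0.866)(0.2053) = -0.1768
|101⟩: (0.9944)(-0.866)(0.9787) = -0.8428
|110⟩: (0.9944)(-0.25 + 0.433i)(0.2053) = (-0.05104 + 0.0884i)
|111⟩: (0.9944)(-0.25 + 0.433i)(0.9787) = (-0.2433 + 0.4214i)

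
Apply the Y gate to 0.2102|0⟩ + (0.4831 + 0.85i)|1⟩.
(0.85 - 0.4831i)|0⟩ + 0.2102i|1⟩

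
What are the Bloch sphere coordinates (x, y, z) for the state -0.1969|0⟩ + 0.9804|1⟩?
(-0.3861, 0, -0.9224)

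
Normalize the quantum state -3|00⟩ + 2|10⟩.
-0.8321|00⟩ + 0.5547|10⟩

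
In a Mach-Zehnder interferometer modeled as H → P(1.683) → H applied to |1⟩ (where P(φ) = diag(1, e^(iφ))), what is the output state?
(0.556 - 0.4969i)|0⟩ + (0.444 + 0.4969i)|1⟩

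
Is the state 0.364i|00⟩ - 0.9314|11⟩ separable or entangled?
Entangled

Writing the state as a|00⟩ + b|01⟩ + c|10⟩ + d|11⟩, it is a product state iff ad − bc = 0.
Here (a, b, c, d) = (0.364i, 0, 0, -0.9314): ad − bc = (0.364i)(-0.9314) − (0)(0) = -0.339i ≠ 0, so the state is entangled.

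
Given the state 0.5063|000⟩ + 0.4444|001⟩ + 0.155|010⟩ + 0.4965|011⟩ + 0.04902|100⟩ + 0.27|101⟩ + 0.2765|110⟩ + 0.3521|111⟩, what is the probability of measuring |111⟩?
0.124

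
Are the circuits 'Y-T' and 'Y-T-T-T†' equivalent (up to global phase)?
Yes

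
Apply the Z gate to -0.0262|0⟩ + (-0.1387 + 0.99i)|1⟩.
-0.0262|0⟩ + (0.1387 - 0.99i)|1⟩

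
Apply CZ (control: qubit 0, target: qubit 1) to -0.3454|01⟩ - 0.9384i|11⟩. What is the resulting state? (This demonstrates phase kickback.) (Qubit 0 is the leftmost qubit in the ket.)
-0.3454|01⟩ + 0.9384i|11⟩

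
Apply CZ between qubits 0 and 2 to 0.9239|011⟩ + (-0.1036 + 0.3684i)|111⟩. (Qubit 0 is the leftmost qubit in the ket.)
0.9239|011⟩ + (0.1036 - 0.3684i)|111⟩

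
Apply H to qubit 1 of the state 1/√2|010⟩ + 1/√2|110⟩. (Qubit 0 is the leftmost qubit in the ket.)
1/2|000⟩ - 1/2|010⟩ + 1/2|100⟩ - 1/2|110⟩

H on qubit 1 mixes each pair of kets that differ only in qubit 1: amplitudes (a, b) of (|…0…⟩, |…1…⟩) become ((a + b)/√2, (a − b)/√2). Kets absent from the input have amplitude 0.
(|000⟩, |010⟩): (a, b) = (0, 1/√2) → (1/2, -1/2)
(|100⟩, |110⟩): (a, b) = (0, 1/√2) → (1/2, -1/2)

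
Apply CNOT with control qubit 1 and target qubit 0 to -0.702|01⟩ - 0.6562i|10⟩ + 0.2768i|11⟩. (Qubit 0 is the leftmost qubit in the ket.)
0.2768i|01⟩ - 0.6562i|10⟩ - 0.702|11⟩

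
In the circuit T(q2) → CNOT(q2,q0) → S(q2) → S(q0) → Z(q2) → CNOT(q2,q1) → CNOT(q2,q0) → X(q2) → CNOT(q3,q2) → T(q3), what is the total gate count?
10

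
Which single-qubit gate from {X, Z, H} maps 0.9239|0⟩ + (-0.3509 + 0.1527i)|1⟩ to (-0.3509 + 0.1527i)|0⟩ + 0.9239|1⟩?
X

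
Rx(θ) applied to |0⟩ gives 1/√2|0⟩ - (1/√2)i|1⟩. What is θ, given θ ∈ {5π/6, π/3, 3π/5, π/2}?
π/2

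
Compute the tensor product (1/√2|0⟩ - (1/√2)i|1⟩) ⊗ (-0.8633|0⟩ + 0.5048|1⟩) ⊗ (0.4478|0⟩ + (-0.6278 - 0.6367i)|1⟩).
-0.2734|000⟩ + (0.3832 + 0.3887i)|001⟩ + 0.1598|010⟩ + (-0.2241 - 0.2273i)|011⟩ + 0.2734i|100⟩ + (0.3887 - 0.3832i)|101⟩ - 0.1598i|110⟩ + (-0.2273 + 0.2241i)|111⟩

amp(|b₁b₂…⟩) = product of the factor amplitudes for bits b₁, b₂, …; only kets whose every factor amplitude is nonzero survive.
|000⟩: (1/√2)(-0.8633)(0.4478) = -0.2734
|001⟩: (1/√2)(-0.8633)(-0.6278 - 0.6367i) = (0.3832 + 0.3887i)
|010⟩: (1/√2)(0.5048)(0.4478) = 0.1598
|011⟩: (1/√2)(0.5048)(-0.6278 - 0.6367i) = (-0.2241 - 0.2273i)
|100⟩: (-(1/√2)i)(-0.8633)(0.4478) = 0.2734i
|101⟩: (-(1/√2)i)(-0.8633)(-0.6278 - 0.6367i) = (0.3887 - 0.3832i)
|110⟩: (-(1/√2)i)(0.5048)(0.4478) = -0.1598i
|111⟩: (-(1/√2)i)(0.5048)(-0.6278 - 0.6367i) = (-0.2273 + 0.2241i)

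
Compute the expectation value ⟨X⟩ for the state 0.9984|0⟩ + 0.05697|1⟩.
0.1138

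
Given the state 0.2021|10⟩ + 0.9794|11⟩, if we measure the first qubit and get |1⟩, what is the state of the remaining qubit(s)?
0.2021|0⟩ + 0.9794|1⟩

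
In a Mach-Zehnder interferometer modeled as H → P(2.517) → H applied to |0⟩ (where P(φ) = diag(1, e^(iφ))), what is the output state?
(0.0944 + 0.2924i)|0⟩ + (0.9056 - 0.2924i)|1⟩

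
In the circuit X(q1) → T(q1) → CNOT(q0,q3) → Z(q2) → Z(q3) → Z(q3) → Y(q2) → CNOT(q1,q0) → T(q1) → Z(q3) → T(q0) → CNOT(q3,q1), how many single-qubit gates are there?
9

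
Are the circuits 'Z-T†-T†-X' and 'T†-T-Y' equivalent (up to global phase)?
No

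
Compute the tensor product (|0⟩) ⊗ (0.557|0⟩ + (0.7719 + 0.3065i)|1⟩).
0.557|00⟩ + (0.7719 + 0.3065i)|01⟩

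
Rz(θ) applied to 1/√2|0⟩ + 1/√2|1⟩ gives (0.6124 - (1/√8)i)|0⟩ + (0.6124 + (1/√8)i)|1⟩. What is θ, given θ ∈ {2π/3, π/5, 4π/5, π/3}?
π/3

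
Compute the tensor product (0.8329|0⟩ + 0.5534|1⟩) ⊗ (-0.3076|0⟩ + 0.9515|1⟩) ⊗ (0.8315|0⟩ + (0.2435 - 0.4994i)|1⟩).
-0.213|000⟩ + (-0.06238 + 0.1279i)|001⟩ + 0.659|010⟩ + (0.193 - 0.3958i)|011⟩ - 0.1415|100⟩ + (-0.04145 + 0.08501i)|101⟩ + 0.4378|110⟩ + (0.1282 - 0.263i)|111⟩

amp(|b₁b₂…⟩) = product of the factor amplitudes for bits b₁, b₂, …; only kets whose every factor amplitude is nonzero survive.
|000⟩: (0.8329)(-0.3076)(0.8315) = -0.213
|001⟩: (0.8329)(-0.3076)(0.2435 - 0.4994i) = (-0.06238 + 0.1279i)
|010⟩: (0.8329)(0.9515)(0.8315) = 0.659
|011⟩: (0.8329)(0.9515)(0.2435 - 0.4994i) = (0.193 - 0.3958i)
|100⟩: (0.5534)(-0.3076)(0.8315) = -0.1415
|101⟩: (0.5534)(-0.3076)(0.2435 - 0.4994i) = (-0.04145 + 0.08501i)
|110⟩: (0.5534)(0.9515)(0.8315) = 0.4378
|111⟩: (0.5534)(0.9515)(0.2435 - 0.4994i) = (0.1282 - 0.263i)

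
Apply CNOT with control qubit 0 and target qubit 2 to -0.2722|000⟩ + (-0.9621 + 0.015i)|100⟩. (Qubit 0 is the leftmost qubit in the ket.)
-0.2722|000⟩ + (-0.9621 + 0.015i)|101⟩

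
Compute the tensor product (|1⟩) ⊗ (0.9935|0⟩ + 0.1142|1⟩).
0.9935|10⟩ + 0.1142|11⟩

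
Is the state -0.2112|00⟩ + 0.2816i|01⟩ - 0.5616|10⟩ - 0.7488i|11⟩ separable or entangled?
Entangled

Writing the state as a|00⟩ + b|01⟩ + c|10⟩ + d|11⟩, it is a product state iff ad − bc = 0.
Here (a, b, c, d) = (-0.2112, 0.2816i, -0.5616, -0.7488i): ad − bc = (-0.2112)(-0.7488i) − (0.2816i)(-0.5616) = 0.3163i ≠ 0, so the state is entangled.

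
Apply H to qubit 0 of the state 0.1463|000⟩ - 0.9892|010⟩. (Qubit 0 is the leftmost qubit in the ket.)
0.1034|000⟩ - 0.6995|010⟩ + 0.1034|100⟩ - 0.6995|110⟩

H on qubit 0 mixes each pair of kets that differ only in qubit 0: amplitudes (a, b) of (|…0…⟩, |…1…⟩) become ((a + b)/√2, (a − b)/√2). Kets absent from the input have amplitude 0.
(|000⟩, |100⟩): (a, b) = (0.1463, 0) → (0.1034, 0.1034)
(|010⟩, |110⟩): (a, b) = (-0.9892, 0) → (-0.6995, -0.6995)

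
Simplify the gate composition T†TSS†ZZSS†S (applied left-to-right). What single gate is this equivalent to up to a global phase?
S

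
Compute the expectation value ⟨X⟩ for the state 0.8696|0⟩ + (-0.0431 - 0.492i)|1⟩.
-0.07496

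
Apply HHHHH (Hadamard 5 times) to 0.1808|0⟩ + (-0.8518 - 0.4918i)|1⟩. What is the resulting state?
(-0.4745 - 0.3478i)|0⟩ + (0.7302 + 0.3478i)|1⟩

H² = I, so H^5 = H: a single Hadamard. With (a, b) = (0.1808, (-0.8518 - 0.4918i)), H gives ((a + b)/√2, (a − b)/√2) = ((-0.4745 - 0.3478i), (0.7302 + 0.3478i)).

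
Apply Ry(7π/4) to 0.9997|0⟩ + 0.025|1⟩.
-0.9332|0⟩ + 0.3595|1⟩

Ry(7π/4) = [[cos(θ/2), −sin(θ/2)], [sin(θ/2), cos(θ/2)]]; θ = 7π/4, cos(θ/2) ≈ -0.92388, sin(θ/2) ≈ 0.382683.
With a = amp(|0⟩) = 0.9997 and b = amp(|1⟩) = 0.025:
new amp(|0⟩) = (-0.92388)·a + (-0.382683)·b = -0.9332
new amp(|1⟩) = (0.382683)·a + (-0.92388)·b = 0.3595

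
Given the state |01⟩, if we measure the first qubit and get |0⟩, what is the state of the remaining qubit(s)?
|1⟩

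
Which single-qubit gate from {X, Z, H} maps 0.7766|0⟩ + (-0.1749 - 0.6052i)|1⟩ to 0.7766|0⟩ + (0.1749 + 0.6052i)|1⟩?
Z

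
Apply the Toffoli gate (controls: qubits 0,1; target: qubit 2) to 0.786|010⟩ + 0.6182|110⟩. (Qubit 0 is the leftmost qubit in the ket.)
0.786|010⟩ + 0.6182|111⟩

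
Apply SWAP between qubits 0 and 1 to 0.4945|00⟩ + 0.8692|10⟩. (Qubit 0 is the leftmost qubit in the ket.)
0.4945|00⟩ + 0.8692|01⟩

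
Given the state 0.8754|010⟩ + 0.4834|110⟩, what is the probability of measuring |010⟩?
0.7663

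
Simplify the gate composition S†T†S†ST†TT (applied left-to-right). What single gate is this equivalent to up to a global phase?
S†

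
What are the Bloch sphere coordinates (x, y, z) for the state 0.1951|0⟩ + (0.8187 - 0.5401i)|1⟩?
(0.3195, -0.2107, -0.9239)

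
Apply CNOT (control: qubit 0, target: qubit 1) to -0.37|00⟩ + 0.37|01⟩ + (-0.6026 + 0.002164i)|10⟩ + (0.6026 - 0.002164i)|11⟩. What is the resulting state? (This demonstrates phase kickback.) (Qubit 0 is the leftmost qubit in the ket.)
-0.37|00⟩ + 0.37|01⟩ + (0.6026 - 0.002164i)|10⟩ + (-0.6026 + 0.002164i)|11⟩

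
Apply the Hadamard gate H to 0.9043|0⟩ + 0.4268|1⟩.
0.9412|0⟩ + 0.3376|1⟩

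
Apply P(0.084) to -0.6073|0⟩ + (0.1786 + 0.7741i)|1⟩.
-0.6073|0⟩ + (0.113 + 0.7864i)|1⟩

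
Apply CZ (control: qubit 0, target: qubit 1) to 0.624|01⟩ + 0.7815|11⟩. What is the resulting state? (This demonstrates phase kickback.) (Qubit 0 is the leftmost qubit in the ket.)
0.624|01⟩ - 0.7815|11⟩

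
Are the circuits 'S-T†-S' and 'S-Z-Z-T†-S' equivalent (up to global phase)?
Yes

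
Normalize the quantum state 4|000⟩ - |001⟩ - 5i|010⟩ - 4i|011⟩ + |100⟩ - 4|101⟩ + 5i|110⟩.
0.4|000⟩ - 0.1|001⟩ - (1/2)i|010⟩ - 0.4i|011⟩ + 0.1|100⟩ - 0.4|101⟩ + (1/2)i|110⟩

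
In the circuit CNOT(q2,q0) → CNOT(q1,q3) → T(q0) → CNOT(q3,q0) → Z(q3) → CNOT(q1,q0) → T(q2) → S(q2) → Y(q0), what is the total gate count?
9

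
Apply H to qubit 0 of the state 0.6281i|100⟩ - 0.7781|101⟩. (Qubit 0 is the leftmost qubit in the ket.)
0.4441i|000⟩ - 0.5502|001⟩ - 0.4441i|100⟩ + 0.5502|101⟩

H on qubit 0 mixes each pair of kets that differ only in qubit 0: amplitudes (a, b) of (|…0…⟩, |…1…⟩) become ((a + b)/√2, (a − b)/√2). Kets absent from the input have amplitude 0.
(|000⟩, |100⟩): (a, b) = (0, 0.6281i) → (0.4441i, -0.4441i)
(|001⟩, |101⟩): (a, b) = (0, -0.7781) → (-0.5502, 0.5502)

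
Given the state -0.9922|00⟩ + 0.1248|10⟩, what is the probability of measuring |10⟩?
0.01558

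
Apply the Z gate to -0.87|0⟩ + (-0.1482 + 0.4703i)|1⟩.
-0.87|0⟩ + (0.1482 - 0.4703i)|1⟩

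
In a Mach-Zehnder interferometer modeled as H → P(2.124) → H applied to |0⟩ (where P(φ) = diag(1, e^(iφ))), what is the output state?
(0.2373 + 0.4254i)|0⟩ + (0.7627 - 0.4254i)|1⟩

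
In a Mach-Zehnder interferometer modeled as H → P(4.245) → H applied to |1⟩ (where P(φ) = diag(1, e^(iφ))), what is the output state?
(0.7253 + 0.4464i)|0⟩ + (0.2747 - 0.4464i)|1⟩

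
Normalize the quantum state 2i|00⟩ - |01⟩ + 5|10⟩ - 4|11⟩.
0.2949i|00⟩ - 0.1474|01⟩ + 0.7372|10⟩ - 0.5898|11⟩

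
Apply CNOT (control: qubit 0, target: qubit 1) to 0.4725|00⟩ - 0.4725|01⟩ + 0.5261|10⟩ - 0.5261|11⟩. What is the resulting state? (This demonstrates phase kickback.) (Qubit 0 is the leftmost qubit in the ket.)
0.4725|00⟩ - 0.4725|01⟩ - 0.5261|10⟩ + 0.5261|11⟩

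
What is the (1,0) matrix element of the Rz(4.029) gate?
0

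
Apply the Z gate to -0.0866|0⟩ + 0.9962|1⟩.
-0.0866|0⟩ - 0.9962|1⟩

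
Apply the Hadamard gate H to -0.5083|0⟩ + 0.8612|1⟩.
0.2495|0⟩ - 0.9684|1⟩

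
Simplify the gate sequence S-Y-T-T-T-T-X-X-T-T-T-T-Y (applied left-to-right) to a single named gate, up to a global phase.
S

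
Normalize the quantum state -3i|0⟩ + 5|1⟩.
-0.5145i|0⟩ + 0.8575|1⟩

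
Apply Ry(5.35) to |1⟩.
-0.4498|0⟩ - 0.8931|1⟩

Ry(5.35) = [[cos(θ/2), −sin(θ/2)], [sin(θ/2), cos(θ/2)]]; θ = 5.35, cos(θ/2) ≈ -0.893106, sin(θ/2) ≈ 0.449846.
With a = amp(|0⟩) = 0 and b = amp(|1⟩) = 1:
new amp(|0⟩) = (-0.893106)·a + (-0.449846)·b = -0.4498
new amp(|1⟩) = (0.449846)·a + (-0.893106)·b = -0.8931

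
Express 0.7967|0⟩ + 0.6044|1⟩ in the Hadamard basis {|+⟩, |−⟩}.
0.9907|+⟩ + 0.136|−⟩

With |ψ⟩ = α|0⟩ + β|1⟩, the Hadamard-basis coefficients are ⟨+|ψ⟩ = (α + β)/√2 and ⟨−|ψ⟩ = (α − β)/√2.
Here α = 0.7967, β = 0.6044: (α + β)/√2 = 0.9907, (α − β)/√2 = 0.136.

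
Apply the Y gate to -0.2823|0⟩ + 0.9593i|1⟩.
0.9593|0⟩ - 0.2823i|1⟩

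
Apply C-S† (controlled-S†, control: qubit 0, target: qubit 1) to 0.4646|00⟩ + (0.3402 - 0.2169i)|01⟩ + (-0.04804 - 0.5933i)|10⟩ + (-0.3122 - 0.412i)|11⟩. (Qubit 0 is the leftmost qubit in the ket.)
0.4646|00⟩ + (0.3402 - 0.2169i)|01⟩ + (-0.04804 - 0.5933i)|10⟩ + (-0.412 + 0.3122i)|11⟩

C-S† leaves the control-|0⟩ kets |00⟩, |01⟩ unchanged and applies S† to qubit 1 on the control-|1⟩ pair (|10⟩, |11⟩).
S† = [[1, 0], [0, -i]].
With a = amp(|10⟩) = (-0.04804 - 0.5933i) and b = amp(|11⟩) = (-0.3122 - 0.412i):
new amp(|10⟩) = (1)·a = (-0.04804 - 0.5933i)
new amp(|11⟩) = (-i)·b = (-0.412 + 0.3122i)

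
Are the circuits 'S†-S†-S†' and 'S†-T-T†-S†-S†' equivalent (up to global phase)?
Yes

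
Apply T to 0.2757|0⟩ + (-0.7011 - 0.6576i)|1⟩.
0.2757|0⟩ + (-0.03076 - 0.9607i)|1⟩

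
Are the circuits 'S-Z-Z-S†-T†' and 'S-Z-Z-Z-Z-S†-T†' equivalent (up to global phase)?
Yes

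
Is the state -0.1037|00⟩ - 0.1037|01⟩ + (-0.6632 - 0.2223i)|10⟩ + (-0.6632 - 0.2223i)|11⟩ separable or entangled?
Separable

Writing the state as a|00⟩ + b|01⟩ + c|10⟩ + d|11⟩, it is a product state iff ad − bc = 0.
Here (a, b, c, d) = (-0.1037, -0.1037, (-0.6632 - 0.2223i), (-0.6632 - 0.2223i)): ad − bc = (-0.1037)(-0.6632 - 0.2223i) − (-0.1037)(-0.6632 - 0.2223i) = 0, so the state is separable.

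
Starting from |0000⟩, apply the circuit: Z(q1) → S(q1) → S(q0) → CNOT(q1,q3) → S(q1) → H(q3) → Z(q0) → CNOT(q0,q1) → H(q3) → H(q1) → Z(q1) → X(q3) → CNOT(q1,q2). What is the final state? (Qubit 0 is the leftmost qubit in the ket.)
1/√2|0001⟩ - 1/√2|0111⟩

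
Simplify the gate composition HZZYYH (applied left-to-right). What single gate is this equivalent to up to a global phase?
I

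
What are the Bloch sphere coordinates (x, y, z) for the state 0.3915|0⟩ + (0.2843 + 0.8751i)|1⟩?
(0.2226, 0.6852, -0.6934)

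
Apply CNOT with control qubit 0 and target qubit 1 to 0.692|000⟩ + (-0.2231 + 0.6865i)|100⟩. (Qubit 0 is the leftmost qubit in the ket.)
0.692|000⟩ + (-0.2231 + 0.6865i)|110⟩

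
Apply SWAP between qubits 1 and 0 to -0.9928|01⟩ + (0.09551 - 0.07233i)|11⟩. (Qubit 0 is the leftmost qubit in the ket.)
-0.9928|10⟩ + (0.09551 - 0.07233i)|11⟩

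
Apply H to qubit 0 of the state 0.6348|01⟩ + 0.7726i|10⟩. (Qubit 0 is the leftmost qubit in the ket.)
0.5463i|00⟩ + 0.4489|01⟩ - 0.5463i|10⟩ + 0.4489|11⟩

H on qubit 0 mixes each pair of kets that differ only in qubit 0: amplitudes (a, b) of (|…0…⟩, |…1…⟩) become ((a + b)/√2, (a − b)/√2). Kets absent from the input have amplitude 0.
(|00⟩, |10⟩): (a, b) = (0, 0.7726i) → (0.5463i, -0.5463i)
(|01⟩, |11⟩): (a, b) = (0.6348, 0) → (0.4489, 0.4489)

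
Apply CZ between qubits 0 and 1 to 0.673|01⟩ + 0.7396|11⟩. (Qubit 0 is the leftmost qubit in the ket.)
0.673|01⟩ - 0.7396|11⟩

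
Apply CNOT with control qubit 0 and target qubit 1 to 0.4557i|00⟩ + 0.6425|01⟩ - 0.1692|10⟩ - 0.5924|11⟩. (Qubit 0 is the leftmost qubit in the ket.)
0.4557i|00⟩ + 0.6425|01⟩ - 0.5924|10⟩ - 0.1692|11⟩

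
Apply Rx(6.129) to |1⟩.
-0.07702i|0⟩ - 0.997|1⟩

Rx(6.129) = [[cos(θ/2), −i·sin(θ/2)], [−i·sin(θ/2), cos(θ/2)]]; θ = 6.129, cos(θ/2) ≈ -0.99703, sin(θ/2) ≈ 0.0770163.
With a = amp(|0⟩) = 0 and b = amp(|1⟩) = 1:
new amp(|0⟩) = (-0.99703)·a + (-0.0770163i)·b = -0.07702i
new amp(|1⟩) = (-0.0770163i)·a + (-0.99703)·b = -0.997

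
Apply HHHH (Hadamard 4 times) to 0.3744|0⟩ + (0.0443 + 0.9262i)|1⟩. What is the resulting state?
0.3744|0⟩ + (0.0443 + 0.9262i)|1⟩

H² = I, so an even number of Hadamards cancels: H^4 = I and the state is unchanged.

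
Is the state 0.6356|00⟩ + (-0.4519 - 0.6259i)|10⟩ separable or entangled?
Separable

Writing the state as a|00⟩ + b|01⟩ + c|10⟩ + d|11⟩, it is a product state iff ad − bc = 0.
Here (a, b, c, d) = (0.6356, 0, (-0.4519 - 0.6259i), 0): ad − bc = (0.6356)(0) − (0)(-0.4519 - 0.6259i) = 0, so the state is separable.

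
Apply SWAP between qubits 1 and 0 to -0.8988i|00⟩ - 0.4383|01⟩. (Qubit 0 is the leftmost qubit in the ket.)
-0.8988i|00⟩ - 0.4383|10⟩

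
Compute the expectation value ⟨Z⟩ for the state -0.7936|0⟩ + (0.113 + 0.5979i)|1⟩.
0.2595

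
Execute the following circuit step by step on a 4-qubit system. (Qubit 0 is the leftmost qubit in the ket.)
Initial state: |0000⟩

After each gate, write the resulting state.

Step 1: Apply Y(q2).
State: i|0010⟩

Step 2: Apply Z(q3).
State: i|0010⟩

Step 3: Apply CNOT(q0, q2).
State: i|0010⟩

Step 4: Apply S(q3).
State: i|0010⟩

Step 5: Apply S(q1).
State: i|0010⟩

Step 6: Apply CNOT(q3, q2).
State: i|0010⟩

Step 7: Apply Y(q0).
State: -|1010⟩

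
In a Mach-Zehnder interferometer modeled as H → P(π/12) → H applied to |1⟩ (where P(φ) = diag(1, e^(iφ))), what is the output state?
(0.01704 - 0.1294i)|0⟩ + (0.983 + 0.1294i)|1⟩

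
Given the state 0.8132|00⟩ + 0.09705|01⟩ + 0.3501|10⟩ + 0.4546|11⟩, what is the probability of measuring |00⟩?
0.6613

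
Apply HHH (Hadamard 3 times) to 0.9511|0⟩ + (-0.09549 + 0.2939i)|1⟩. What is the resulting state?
(0.605 + 0.2078i)|0⟩ + (0.7401 - 0.2078i)|1⟩

H² = I, so H^3 = H: a single Hadamard. With (a, b) = (0.9511, (-0.09549 + 0.2939i)), H gives ((a + b)/√2, (a − b)/√2) = ((0.605 + 0.2078i), (0.7401 - 0.2078i)).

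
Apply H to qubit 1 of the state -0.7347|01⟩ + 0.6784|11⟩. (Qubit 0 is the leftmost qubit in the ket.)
-0.5195|00⟩ + 0.5195|01⟩ + 0.4797|10⟩ - 0.4797|11⟩

H on qubit 1 mixes each pair of kets that differ only in qubit 1: amplitudes (a, b) of (|…0…⟩, |…1…⟩) become ((a + b)/√2, (a − b)/√2). Kets absent from the input have amplitude 0.
(|00⟩, |01⟩): (a, b) = (0, -0.7347) → (-0.5195, 0.5195)
(|10⟩, |11⟩): (a, b) = (0, 0.6784) → (0.4797, -0.4797)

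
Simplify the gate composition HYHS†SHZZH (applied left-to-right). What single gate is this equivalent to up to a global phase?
Y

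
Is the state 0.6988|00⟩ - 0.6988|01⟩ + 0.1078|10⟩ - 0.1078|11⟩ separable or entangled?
Separable

Writing the state as a|00⟩ + b|01⟩ + c|10⟩ + d|11⟩, it is a product state iff ad − bc = 0.
Here (a, b, c, d) = (0.6988, -0.6988, 0.1078, -0.1078): ad − bc = (0.6988)(-0.1078) − (-0.6988)(0.1078) = 0, so the state is separable.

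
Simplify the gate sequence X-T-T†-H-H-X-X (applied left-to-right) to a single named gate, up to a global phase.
X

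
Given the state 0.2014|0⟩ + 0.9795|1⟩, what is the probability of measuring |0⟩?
0.04056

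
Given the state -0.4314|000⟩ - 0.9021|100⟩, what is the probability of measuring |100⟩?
0.8138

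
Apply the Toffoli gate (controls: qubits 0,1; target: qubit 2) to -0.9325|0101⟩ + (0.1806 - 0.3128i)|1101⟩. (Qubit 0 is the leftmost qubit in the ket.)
-0.9325|0101⟩ + (0.1806 - 0.3128i)|1111⟩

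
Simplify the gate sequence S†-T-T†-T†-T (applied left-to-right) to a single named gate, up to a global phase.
S†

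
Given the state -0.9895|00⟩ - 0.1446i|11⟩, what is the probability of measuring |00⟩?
0.9791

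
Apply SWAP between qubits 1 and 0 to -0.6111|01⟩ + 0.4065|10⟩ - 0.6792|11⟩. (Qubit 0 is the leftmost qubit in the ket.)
0.4065|01⟩ - 0.6111|10⟩ - 0.6792|11⟩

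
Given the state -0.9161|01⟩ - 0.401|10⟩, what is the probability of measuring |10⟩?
0.1608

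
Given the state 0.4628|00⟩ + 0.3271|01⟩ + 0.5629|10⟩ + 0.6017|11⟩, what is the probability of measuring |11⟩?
0.362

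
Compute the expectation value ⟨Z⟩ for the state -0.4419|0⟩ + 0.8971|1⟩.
-0.6095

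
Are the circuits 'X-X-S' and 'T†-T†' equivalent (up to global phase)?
No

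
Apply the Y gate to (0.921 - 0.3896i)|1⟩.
(-0.3896 - 0.921i)|0⟩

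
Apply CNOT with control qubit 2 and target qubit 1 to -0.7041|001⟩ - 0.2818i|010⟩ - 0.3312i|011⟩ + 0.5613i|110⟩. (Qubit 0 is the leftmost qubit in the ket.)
-0.3312i|001⟩ - 0.2818i|010⟩ - 0.7041|011⟩ + 0.5613i|110⟩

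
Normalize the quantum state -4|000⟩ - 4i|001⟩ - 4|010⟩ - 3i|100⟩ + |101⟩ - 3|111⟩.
-0.4887|000⟩ - 0.4887i|001⟩ - 0.4887|010⟩ - 0.3665i|100⟩ + 0.1222|101⟩ - 0.3665|111⟩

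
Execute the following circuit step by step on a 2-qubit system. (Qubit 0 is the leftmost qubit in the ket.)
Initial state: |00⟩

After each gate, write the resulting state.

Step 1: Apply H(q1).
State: 1/√2|00⟩ + 1/√2|01⟩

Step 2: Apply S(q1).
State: 1/√2|00⟩ + (1/√2)i|01⟩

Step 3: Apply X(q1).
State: (1/√2)i|00⟩ + 1/√2|01⟩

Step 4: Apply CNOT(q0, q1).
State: (1/√2)i|00⟩ + 1/√2|01⟩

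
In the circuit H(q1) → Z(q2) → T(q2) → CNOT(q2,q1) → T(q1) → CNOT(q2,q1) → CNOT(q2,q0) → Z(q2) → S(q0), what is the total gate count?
9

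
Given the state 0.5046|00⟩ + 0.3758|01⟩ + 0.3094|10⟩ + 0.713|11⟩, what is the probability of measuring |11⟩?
0.5084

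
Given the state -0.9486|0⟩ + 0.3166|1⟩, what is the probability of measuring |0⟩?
0.8998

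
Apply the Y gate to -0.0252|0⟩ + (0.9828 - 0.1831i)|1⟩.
(-0.1831 - 0.9828i)|0⟩ - 0.0252i|1⟩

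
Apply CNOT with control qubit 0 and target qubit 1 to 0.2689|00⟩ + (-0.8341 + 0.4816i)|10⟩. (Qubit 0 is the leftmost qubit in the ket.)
0.2689|00⟩ + (-0.8341 + 0.4816i)|11⟩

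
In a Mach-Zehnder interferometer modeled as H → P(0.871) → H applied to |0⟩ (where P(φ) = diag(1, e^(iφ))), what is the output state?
(0.822 + 0.3825i)|0⟩ + (0.178 - 0.3825i)|1⟩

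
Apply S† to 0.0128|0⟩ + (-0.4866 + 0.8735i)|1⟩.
0.0128|0⟩ + (0.8735 + 0.4866i)|1⟩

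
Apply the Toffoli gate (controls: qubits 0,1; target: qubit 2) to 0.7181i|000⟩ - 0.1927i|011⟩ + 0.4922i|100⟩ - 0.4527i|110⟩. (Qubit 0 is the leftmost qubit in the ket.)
0.7181i|000⟩ - 0.1927i|011⟩ + 0.4922i|100⟩ - 0.4527i|111⟩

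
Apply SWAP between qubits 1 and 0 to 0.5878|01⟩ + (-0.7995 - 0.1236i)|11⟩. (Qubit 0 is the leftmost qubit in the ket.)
0.5878|10⟩ + (-0.7995 - 0.1236i)|11⟩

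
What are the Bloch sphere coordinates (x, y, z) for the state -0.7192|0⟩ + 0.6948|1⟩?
(-0.9994, 0, 0.0345)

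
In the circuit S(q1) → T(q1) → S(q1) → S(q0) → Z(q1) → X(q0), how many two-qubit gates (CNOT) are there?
0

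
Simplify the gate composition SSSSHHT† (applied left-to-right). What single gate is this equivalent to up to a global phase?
T†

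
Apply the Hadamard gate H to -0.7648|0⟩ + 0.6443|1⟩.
-0.08521|0⟩ - 0.9964|1⟩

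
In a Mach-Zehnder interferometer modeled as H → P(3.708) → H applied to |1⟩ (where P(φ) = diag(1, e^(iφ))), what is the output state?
(0.9219 + 0.2683i)|0⟩ + (0.07808 - 0.2683i)|1⟩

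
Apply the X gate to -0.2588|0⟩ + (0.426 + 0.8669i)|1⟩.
(0.426 + 0.8669i)|0⟩ - 0.2588|1⟩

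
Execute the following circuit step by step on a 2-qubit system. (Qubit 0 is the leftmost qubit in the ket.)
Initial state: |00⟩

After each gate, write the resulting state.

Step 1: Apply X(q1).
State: |01⟩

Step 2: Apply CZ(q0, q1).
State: |01⟩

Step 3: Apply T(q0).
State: |01⟩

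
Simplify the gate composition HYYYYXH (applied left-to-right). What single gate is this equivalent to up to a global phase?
Z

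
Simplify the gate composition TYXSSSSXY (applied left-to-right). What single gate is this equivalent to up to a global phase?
T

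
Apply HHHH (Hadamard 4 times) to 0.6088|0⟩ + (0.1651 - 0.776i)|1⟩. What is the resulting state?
0.6088|0⟩ + (0.1651 - 0.776i)|1⟩

H² = I, so an even number of Hadamards cancels: H^4 = I and the state is unchanged.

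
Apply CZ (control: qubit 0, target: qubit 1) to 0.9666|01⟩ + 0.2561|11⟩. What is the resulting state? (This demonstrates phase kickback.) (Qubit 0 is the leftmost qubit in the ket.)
0.9666|01⟩ - 0.2561|11⟩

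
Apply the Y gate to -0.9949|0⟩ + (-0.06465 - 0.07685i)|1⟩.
(-0.07685 + 0.06465i)|0⟩ - 0.9949i|1⟩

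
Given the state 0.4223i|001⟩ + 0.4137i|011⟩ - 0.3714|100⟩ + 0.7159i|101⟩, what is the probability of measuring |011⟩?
0.1711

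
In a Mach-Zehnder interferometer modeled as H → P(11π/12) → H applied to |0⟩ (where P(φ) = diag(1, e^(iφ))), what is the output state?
(0.01704 + 0.1294i)|0⟩ + (0.983 - 0.1294i)|1⟩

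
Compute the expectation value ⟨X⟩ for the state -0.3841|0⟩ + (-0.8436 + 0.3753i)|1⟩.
0.6481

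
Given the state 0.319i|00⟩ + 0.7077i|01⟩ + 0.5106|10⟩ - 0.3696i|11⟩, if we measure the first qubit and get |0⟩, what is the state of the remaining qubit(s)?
0.4109i|0⟩ + 0.9117i|1⟩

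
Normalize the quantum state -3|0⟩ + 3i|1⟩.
-1/√2|0⟩ + (1/√2)i|1⟩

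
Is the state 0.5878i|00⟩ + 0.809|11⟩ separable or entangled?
Entangled

Writing the state as a|00⟩ + b|01⟩ + c|10⟩ + d|11⟩, it is a product state iff ad − bc = 0.
Here (a, b, c, d) = (0.5878i, 0, 0, 0.809): ad − bc = (0.5878i)(0.809) − (0)(0) = 0.4755i ≠ 0, so the state is entangled.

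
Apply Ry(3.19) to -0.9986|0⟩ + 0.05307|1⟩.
-0.02889|0⟩ - 0.9996|1⟩

Ry(3.19) = [[cos(θ/2), −sin(θ/2)], [sin(θ/2), cos(θ/2)]]; θ = 3.19, cos(θ/2) ≈ -0.0242013, sin(θ/2) ≈ 0.999707.
With a = amp(|0⟩) = -0.9986 and b = amp(|1⟩) = 0.05307:
new amp(|0⟩) = (-0.0242013)·a + (-0.999707)·b = -0.02889
new amp(|1⟩) = (0.999707)·a + (-0.0242013)·b = -0.9996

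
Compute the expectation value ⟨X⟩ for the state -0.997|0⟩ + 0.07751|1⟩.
-0.1546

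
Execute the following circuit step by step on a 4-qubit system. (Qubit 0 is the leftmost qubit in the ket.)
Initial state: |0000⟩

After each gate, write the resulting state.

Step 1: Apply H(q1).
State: 1/√2|0000⟩ + 1/√2|0100⟩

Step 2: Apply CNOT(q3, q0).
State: 1/√2|0000⟩ + 1/√2|0100⟩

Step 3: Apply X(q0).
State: 1/√2|1000⟩ + 1/√2|1100⟩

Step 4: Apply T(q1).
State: 1/√2|1000⟩ + (1/2 + (1/2)i)|1100⟩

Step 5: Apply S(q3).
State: 1/√2|1000⟩ + (1/2 + (1/2)i)|1100⟩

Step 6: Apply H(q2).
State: 1/2|1000⟩ + 1/2|1010⟩ + (1/√8 + (1/√8)i)|1100⟩ + (1/√8 + (1/√8)i)|1110⟩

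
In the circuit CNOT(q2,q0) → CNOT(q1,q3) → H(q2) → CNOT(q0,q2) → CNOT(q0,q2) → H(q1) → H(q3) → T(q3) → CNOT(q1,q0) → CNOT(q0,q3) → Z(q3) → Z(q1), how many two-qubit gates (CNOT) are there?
6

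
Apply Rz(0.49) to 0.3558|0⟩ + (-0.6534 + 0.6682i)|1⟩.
(0.3452 - 0.0863i)|0⟩ + (-0.796 + 0.4898i)|1⟩

Rz(0.49) = [[e^(−iθ/2), 0], [0, e^(iθ/2)]] with e^(±iθ/2) = cos(θ/2) ± i·sin(θ/2); θ = 0.49, cos(θ/2) ≈ 0.970137, sin(θ/2) ≈ 0.242556.
With a = amp(|0⟩) = 0.3558 and b = amp(|1⟩) = (-0.6534 + 0.6682i):
new amp(|0⟩) = (0.970137 - 0.242556i)·a = (0.3452 - 0.0863i)
new amp(|1⟩) = (0.970137 + 0.242556i)·b = (-0.796 + 0.4898i)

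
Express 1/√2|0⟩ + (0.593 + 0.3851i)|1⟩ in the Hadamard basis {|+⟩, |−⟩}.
(0.9193 + 0.2723i)|+⟩ + (0.08069 - 0.2723i)|−⟩

With |ψ⟩ = α|0⟩ + β|1⟩, the Hadamard-basis coefficients are ⟨+|ψ⟩ = (α + β)/√2 and ⟨−|ψ⟩ = (α − β)/√2.
Here α = 1/√2, β = (0.593 + 0.3851i): (α + β)/√2 = (0.9193 + 0.2723i), (α − β)/√2 = (0.08069 - 0.2723i).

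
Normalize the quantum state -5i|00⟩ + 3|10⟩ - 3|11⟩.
-0.7625i|00⟩ + 0.4575|10⟩ - 0.4575|11⟩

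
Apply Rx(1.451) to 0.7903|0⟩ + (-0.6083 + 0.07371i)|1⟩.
(0.6402 + 0.4036i)|0⟩ + (-0.4551 - 0.4692i)|1⟩

Rx(1.451) = [[cos(θ/2), −i·sin(θ/2)], [−i·sin(θ/2), cos(θ/2)]]; θ = 1.451, cos(θ/2) ≈ 0.748168, sin(θ/2) ≈ 0.66351.
With a = amp(|0⟩) = 0.7903 and b = amp(|1⟩) = (-0.6083 + 0.07371i):
new amp(|0⟩) = (0.748168)·a + (-0.66351i)·b = (0.6402 + 0.4036i)
new amp(|1⟩) = (-0.66351i)·a + (0.748168)·b = (-0.4551 - 0.4692i)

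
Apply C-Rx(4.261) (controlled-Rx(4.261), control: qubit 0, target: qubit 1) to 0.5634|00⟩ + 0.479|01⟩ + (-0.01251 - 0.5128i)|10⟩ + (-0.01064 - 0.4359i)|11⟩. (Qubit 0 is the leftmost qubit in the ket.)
0.5634|00⟩ + 0.479|01⟩ + (-0.3627 + 0.2813i)|10⟩ + (-0.4289 + 0.242i)|11⟩

C-Rx(4.261) leaves the control-|0⟩ kets |00⟩, |01⟩ unchanged and applies Rx(4.261) to qubit 1 on the control-|1⟩ pair (|10⟩, |11⟩).
Rx(4.261) = [[cos(θ/2), −i·sin(θ/2)], [−i·sin(θ/2), cos(θ/2)]]; θ = 4.261, cos(θ/2) ≈ -0.530935, sin(θ/2) ≈ 0.847412.
With a = amp(|10⟩) = (-0.01251 - 0.5128i) and b = amp(|11⟩) = (-0.01064 - 0.4359i):
new amp(|10⟩) = (-0.530935)·a + (-0.847412i)·b = (-0.3627 + 0.2813i)
new amp(|11⟩) = (-0.847412i)·a + (-0.530935)·b = (-0.4289 + 0.242i)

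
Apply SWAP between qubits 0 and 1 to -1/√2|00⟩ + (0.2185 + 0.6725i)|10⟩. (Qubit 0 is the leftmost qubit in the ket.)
-1/√2|00⟩ + (0.2185 + 0.6725i)|01⟩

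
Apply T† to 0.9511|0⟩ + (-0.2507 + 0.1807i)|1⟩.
0.9511|0⟩ + (-0.0495 + 0.305i)|1⟩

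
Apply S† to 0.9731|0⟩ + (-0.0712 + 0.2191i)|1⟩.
0.9731|0⟩ + (0.2191 + 0.0712i)|1⟩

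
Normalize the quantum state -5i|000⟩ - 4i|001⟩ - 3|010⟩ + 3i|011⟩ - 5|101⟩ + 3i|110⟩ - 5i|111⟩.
-0.4603i|000⟩ - 0.3682i|001⟩ - 0.2762|010⟩ + 0.2762i|011⟩ - 0.4603|101⟩ + 0.2762i|110⟩ - 0.4603i|111⟩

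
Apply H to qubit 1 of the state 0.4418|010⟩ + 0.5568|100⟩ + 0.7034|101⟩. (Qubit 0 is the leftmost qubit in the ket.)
0.3124|000⟩ - 0.3124|010⟩ + 0.3937|100⟩ + 0.4974|101⟩ + 0.3937|110⟩ + 0.4974|111⟩

H on qubit 1 mixes each pair of kets that differ only in qubit 1: amplitudes (a, b) of (|…0…⟩, |…1…⟩) become ((a + b)/√2, (a − b)/√2). Kets absent from the input have amplitude 0.
(|000⟩, |010⟩): (a, b) = (0, 0.4418) → (0.3124, -0.3124)
(|100⟩, |110⟩): (a, b) = (0.5568, 0) → (0.3937, 0.3937)
(|101⟩, |111⟩): (a, b) = (0.7034, 0) → (0.4974, 0.4974)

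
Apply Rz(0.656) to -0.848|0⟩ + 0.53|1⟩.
(-0.8028 + 0.2732i)|0⟩ + (0.5017 + 0.1707i)|1⟩

Rz(0.656) = [[e^(−iθ/2), 0], [0, e^(iθ/2)]] with e^(±iθ/2) = cos(θ/2) ± i·sin(θ/2); θ = 0.656, cos(θ/2) ≈ 0.946689, sin(θ/2) ≈ 0.32215.
With a = amp(|0⟩) = -0.848 and b = amp(|1⟩) = 0.53:
new amp(|0⟩) = (0.946689 - 0.32215i)·a = (-0.8028 + 0.2732i)
new amp(|1⟩) = (0.946689 + 0.32215i)·b = (0.5017 + 0.1707i)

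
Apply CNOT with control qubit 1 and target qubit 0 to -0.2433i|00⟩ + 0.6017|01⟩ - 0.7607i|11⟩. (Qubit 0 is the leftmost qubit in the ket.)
-0.2433i|00⟩ - 0.7607i|01⟩ + 0.6017|11⟩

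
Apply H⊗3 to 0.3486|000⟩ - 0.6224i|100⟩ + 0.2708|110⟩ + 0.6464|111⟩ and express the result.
(0.4475 - 0.2201i)|000⟩ + (-0.009546 - 0.2201i)|001⟩ + (-0.201 - 0.2201i)|010⟩ + (0.256 - 0.2201i)|011⟩ + (-0.201 + 0.2201i)|100⟩ + (0.256 + 0.2201i)|101⟩ + (0.4475 + 0.2201i)|110⟩ + (-0.009546 + 0.2201i)|111⟩

H⊗3 gives amp(|y⟩) = (1/2√2) Σ_x (−1)^(x·y) amp(|x⟩), where x·y is the number of positions in which both x and y have a 1.
|000⟩: (0.3486 - 0.6224i + 0.2708 + 0.6464)/(2√2) = (0.4475 - 0.2201i)
|001⟩: (0.3486 - 0.6224i + 0.2708 - 0.6464)/(2√2) = (-0.009546 - 0.2201i)
|010⟩: (0.3486 - 0.6224i - 0.2708 - 0.6464)/(2√2) = (-0.201 - 0.2201i)
|011⟩: (0.3486 - 0.6224i - 0.2708 + 0.6464)/(2√2) = (0.256 - 0.2201i)
|100⟩: (0.3486 + 0.6224i - 0.2708 - 0.6464)/(2√2) = (-0.201 + 0.2201i)
|101⟩: (0.3486 + 0.6224i - 0.2708 + 0.6464)/(2√2) = (0.256 + 0.2201i)
|110⟩: (0.3486 + 0.6224i + 0.2708 + 0.6464)/(2√2) = (0.4475 + 0.2201i)
|111⟩: (0.3486 + 0.6224i + 0.2708 - 0.6464)/(2√2) = (-0.009546 + 0.2201i)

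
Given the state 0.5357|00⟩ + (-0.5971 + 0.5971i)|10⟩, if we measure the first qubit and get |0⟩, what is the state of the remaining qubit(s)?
|0⟩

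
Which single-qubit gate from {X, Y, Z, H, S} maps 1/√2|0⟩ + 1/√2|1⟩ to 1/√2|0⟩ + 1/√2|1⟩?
X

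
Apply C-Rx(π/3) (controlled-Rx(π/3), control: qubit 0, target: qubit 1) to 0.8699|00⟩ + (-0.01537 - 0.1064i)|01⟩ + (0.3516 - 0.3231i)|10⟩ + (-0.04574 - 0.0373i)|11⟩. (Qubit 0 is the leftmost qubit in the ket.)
0.8699|00⟩ + (-0.01537 - 0.1064i)|01⟩ + (0.2858 - 0.2569i)|10⟩ + (-0.2012 - 0.2081i)|11⟩

C-Rx(π/3) leaves the control-|0⟩ kets |00⟩, |01⟩ unchanged and applies Rx(π/3) to qubit 1 on the control-|1⟩ pair (|10⟩, |11⟩).
Rx(π/3) = [[cos(θ/2), −i·sin(θ/2)], [−i·sin(θ/2), cos(θ/2)]]; θ = π/3, cos(θ/2) ≈ 0.866025, sin(θ/2) ≈ 0.5.
With a = amp(|10⟩) = (0.3516 - 0.3231i) and b = amp(|11⟩) = (-0.04574 - 0.0373i):
new amp(|10⟩) = (0.866025)·a + (-0.5i)·b = (0.2858 - 0.2569i)
new amp(|11⟩) = (-0.5i)·a + (0.866025)·b = (-0.2012 - 0.2081i)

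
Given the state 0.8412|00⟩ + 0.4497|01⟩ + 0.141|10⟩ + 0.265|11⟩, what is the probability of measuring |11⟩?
0.07023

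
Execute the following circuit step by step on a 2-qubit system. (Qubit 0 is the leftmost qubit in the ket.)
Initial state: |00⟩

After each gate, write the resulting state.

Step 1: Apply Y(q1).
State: i|01⟩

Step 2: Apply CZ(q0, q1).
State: i|01⟩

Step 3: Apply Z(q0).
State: i|01⟩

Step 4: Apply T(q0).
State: i|01⟩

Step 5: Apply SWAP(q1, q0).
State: i|10⟩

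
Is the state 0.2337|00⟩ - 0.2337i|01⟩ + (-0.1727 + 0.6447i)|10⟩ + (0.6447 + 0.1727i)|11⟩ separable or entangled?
Separable

Writing the state as a|00⟩ + b|01⟩ + c|10⟩ + d|11⟩, it is a product state iff ad − bc = 0.
Here (a, b, c, d) = (0.2337, -0.2337i, (-0.1727 + 0.6447i), (0.6447 + 0.1727i)): ad − bc = (0.2337)(0.6447 + 0.1727i) − (-0.2337i)(-0.1727 + 0.6447i) = 0, so the state is separable.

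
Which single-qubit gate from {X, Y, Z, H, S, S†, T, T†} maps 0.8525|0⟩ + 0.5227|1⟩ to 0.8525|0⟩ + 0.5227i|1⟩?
S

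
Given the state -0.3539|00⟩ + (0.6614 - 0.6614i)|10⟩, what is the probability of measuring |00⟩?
0.1252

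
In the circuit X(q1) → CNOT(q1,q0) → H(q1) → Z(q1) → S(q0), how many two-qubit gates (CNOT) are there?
1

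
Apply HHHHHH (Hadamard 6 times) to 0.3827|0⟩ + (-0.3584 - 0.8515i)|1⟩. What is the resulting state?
0.3827|0⟩ + (-0.3584 - 0.8515i)|1⟩

H² = I, so an even number of Hadamards cancels: H^6 = I and the state is unchanged.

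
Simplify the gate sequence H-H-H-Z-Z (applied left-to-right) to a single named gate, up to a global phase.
H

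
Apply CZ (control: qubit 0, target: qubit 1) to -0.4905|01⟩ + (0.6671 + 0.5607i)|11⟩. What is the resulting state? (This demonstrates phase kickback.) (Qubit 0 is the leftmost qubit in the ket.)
-0.4905|01⟩ + (-0.6671 - 0.5607i)|11⟩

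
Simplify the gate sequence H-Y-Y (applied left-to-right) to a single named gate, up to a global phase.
H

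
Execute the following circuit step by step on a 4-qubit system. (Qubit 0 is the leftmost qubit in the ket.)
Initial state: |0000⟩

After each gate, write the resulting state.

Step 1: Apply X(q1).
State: |0100⟩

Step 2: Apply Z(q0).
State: |0100⟩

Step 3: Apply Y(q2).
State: i|0110⟩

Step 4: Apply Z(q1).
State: -i|0110⟩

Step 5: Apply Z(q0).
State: -i|0110⟩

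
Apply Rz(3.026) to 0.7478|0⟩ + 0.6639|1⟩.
(0.0432 - 0.7466i)|0⟩ + (0.03835 + 0.6628i)|1⟩

Rz(3.026) = [[e^(−iθ/2), 0], [0, e^(iθ/2)]] with e^(±iθ/2) = cos(θ/2) ± i·sin(θ/2); θ = 3.026, cos(θ/2) ≈ 0.0577642, sin(θ/2) ≈ 0.99833.
With a = amp(|0⟩) = 0.7478 and b = amp(|1⟩) = 0.6639:
new amp(|0⟩) = (0.0577642 - 0.99833i)·a = (0.0432 - 0.7466i)
new amp(|1⟩) = (0.0577642 + 0.99833i)·b = (0.03835 + 0.6628i)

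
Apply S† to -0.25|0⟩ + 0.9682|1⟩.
-0.25|0⟩ - 0.9682i|1⟩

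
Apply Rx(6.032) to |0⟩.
-0.9921|0⟩ - 0.1253i|1⟩

Rx(6.032) = [[cos(θ/2), −i·sin(θ/2)], [−i·sin(θ/2), cos(θ/2)]]; θ = 6.032, cos(θ/2) ≈ -0.992124, sin(θ/2) ≈ 0.125263.
With a = amp(|0⟩) = 1 and b = amp(|1⟩) = 0:
new amp(|0⟩) = (-0.992124)·a + (-0.125263i)·b = -0.9921
new amp(|1⟩) = (-0.125263i)·a + (-0.992124)·b = -0.1253i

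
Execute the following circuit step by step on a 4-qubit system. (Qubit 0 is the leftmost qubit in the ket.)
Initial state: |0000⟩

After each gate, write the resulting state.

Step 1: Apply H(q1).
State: 1/√2|0000⟩ + 1/√2|0100⟩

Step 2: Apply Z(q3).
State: 1/√2|0000⟩ + 1/√2|0100⟩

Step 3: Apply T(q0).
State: 1/√2|0000⟩ + 1/√2|0100⟩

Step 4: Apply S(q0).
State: 1/√2|0000⟩ + 1/√2|0100⟩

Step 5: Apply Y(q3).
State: (1/√2)i|0001⟩ + (1/√2)i|0101⟩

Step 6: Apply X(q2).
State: (1/√2)i|0011⟩ + (1/√2)i|0111⟩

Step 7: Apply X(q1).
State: (1/√2)i|0011⟩ + (1/√2)i|0111⟩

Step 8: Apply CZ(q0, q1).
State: (1/√2)i|0011⟩ + (1/√2)i|0111⟩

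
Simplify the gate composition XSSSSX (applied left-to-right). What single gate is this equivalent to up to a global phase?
I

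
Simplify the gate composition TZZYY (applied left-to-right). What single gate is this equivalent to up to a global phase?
T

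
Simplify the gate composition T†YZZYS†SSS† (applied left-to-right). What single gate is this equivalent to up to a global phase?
T†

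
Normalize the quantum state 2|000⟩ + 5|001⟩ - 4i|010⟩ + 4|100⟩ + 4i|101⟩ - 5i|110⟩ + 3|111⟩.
0.1898|000⟩ + 0.4746|001⟩ - 0.3797i|010⟩ + 0.3797|100⟩ + 0.3797i|101⟩ - 0.4746i|110⟩ + 0.2847|111⟩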